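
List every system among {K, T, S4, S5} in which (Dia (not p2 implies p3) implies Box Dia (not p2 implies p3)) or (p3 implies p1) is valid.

S5

S5-tableau for the negation not ((Dia (not p2 implies p3) implies Box Dia (not p2 implies p3)) or (p3 implies p1)):
1. not ((Dia (not p2 implies p3) implies Box Dia (not p2 implies p3)) or (p3 implies p1)), w0
2. not (Dia (not p2 implies p3) implies Box Dia (not p2 implies p3)), w0
3. not (p3 implies p1), w0
4. Dia (not p2 implies p3), w0
5. not Box Dia (not p2 implies p3), w0
6. p3, w0
7. not p1, w0
8. not p2 implies p3, w1
9. p3, w1
10. not Dia (not p2 implies p3), w2
11. not (not p2 implies p3), w0
12. not p2, w0
13. not p3, w0
Accessibility: w0Rw0, w0Rw1, w0Rw2, w1Rw0, w1Rw1, w1Rw2, w2Rw0, w2Rw1, w2Rw2
Branch closes: p3 and not p3 both at w0.
Every branch closes (one shown): valid in S5.
S4-tableau for the negation not ((Dia (not p2 implies p3) implies Box Dia (not p2 implies p3)) or (p3 implies p1)):
1. not ((Dia (not p2 implies p3) implies Box Dia (not p2 implies p3)) or (p3 implies p1)), w0
2. not (Dia (not p2 implies p3) implies Box Dia (not p2 implies p3)), w0
3. not (p3 implies p1), w0
4. Dia (not p2 implies p3), w0
5. not Box Dia (not p2 implies p3), w0
6. p3, w0
7. not p1, w0
8. not p2 implies p3, w1
9. p3, w1
10. not Dia (not p2 implies p3), w2
11. not (not p2 implies p3), w2
12. not p2, w2
13. not p3, w2
Accessibility: w0Rw0, w0Rw1, w0Rw2, w1Rw1, w2Rw2
Complete open branch: countermodel on an S4-frame, so not valid in S4, nor in K, T (the same frame is also a K-frame and a T-frame).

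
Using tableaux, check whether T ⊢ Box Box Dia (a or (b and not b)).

No, not valid

Tableau for the negation not Box Box Dia (a or (b and not b)):
1. not Box Box Dia (a or (b and not b)), w0
2. not Box Dia (a or (b and not b)), w1   [neg-Box-rule on 1: fresh world w1, w0Rw1]
3. not Dia (a or (b and not b)), w2   [neg-Box-rule on 2: fresh world w2, w1Rw2]
4. not (a or (b and not b)), w2   [neg-Dia-rule on 3 via w2Rw2]
5. not a, w2   [neg-or-rule on 4]
6. not (b and not b), w2   [neg-or-rule on 4]
7. b, w2   [neg-and-rule on 6 (branches; this branch)]
Accessibility: w0Rw0, w0Rw1, w1Rw1, w1Rw2, w2Rw2
The negation has an open branch (countermodel exists).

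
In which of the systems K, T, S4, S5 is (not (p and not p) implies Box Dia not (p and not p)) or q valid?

T-tableau for the negation not ((not (p and not p) implies Box Dia not (p and not p)) or q):
1. not ((not (p and not p) implies Box Dia not (p and not p)) or q), u
2. not (not (p and not p) implies Box Dia not (p and not p)), u   [neg-or-rule on 1]
3. not q, u   [neg-or-rule on 1]
4. not (p and not p), u   [neg-implies-rule on 2]
5. not Box Dia not (p and not p), u   [neg-implies-rule on 2]
6. p, u   [neg-and-rule on 4 (branches; this branch)]
7. not Dia not (p and not p), v   [neg-Box-rule on 5: fresh world v, uRv]
8. p and not p, v   [neg-Dia-rule on 7 via vRv]
9. p, v   [and-rule on 8]
10. not p, v   [and-rule on 8]
Accessibility: uRu, uRv, vRv
Branch closes: p and not p both at v.
Every branch closes (one shown): valid in T, hence also in S4, S5 (every theorem of T is a theorem of S4 and S5).
K-tableau for the negation not ((not (p and not p) implies Box Dia not (p and not p)) or q):
1. not ((not (p and not p) implies Box Dia not (p and not p)) or q), u
2. not (not (p and not p) implies Box Dia not (p and not p)), u   [neg-or-rule on 1]
3. not q, u   [neg-or-rule on 1]
4. not (p and not p), u   [neg-implies-rule on 2]
5. not Box Dia not (p and not p), u   [neg-implies-rule on 2]
6. p, u   [neg-and-rule on 4 (branches; this branch)]
7. not Dia not (p and not p), v   [neg-Box-rule on 5: fresh world v, uRv]
Accessibility: uRv
Complete open branch: countermodel on a K-frame, so not valid in K.

T, S4, S5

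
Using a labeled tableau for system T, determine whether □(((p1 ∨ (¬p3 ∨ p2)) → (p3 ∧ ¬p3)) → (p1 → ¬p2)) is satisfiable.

1. □(((p1 ∨ (¬p3 ∨ p2)) → (p3 ∧ ¬p3)) → (p1 → ¬p2)), u
2. ((p1 ∨ (¬p3 ∨ p2)) → (p3 ∧ ¬p3)) → (p1 → ¬p2), u
3. p1 → ¬p2, u
4. ¬p2, u
Accessibility: uRu

Satisfiable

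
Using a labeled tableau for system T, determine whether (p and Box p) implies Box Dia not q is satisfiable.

1. (p and Box p) implies Box Dia not q, 0
2. Box Dia not q, 0
3. Dia not q, 0
4. not q, 1
5. Dia not q, 1
6. not q, 2
Accessibility: 0R0, 0R1, 1R1, 1R2, 2R2

Yes, satisfiable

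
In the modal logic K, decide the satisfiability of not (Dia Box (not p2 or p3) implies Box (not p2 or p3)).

Satisfiable

1. not (Dia Box (not p2 or p3) implies Box (not p2 or p3)), 0
2. Dia Box (not p2 or p3), 0
3. not Box (not p2 or p3), 0
4. Box (not p2 or p3), 1
5. not (not p2 or p3), 2
6. p2, 2
7. not p3, 2
Accessibility: 0R1, 0R2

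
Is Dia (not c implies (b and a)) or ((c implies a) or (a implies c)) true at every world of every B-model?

Yes, valid

Tableau for the negation not (Dia (not c implies (b and a)) or ((c implies a) or (a implies c))):
1. not (Dia (not c implies (b and a)) or ((c implies a) or (a implies c))), u
2. not Dia (not c implies (b and a)), u
3. not ((c implies a) or (a implies c)), u
4. not (c implies a), u
5. not (a implies c), u
6. c, u
7. not a, u
8. a, u
9. not c, u
Accessibility: uRu
Branch closes: a and not a both at u.
Every branch of the negation's tableau closes; the branch above is one of them.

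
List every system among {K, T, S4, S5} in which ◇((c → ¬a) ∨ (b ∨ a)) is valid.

T, S4, S5

K-tableau for the negation ¬◇((c → ¬a) ∨ (b ∨ a)):
1. ¬◇((c → ¬a) ∨ (b ∨ a)), 0
Complete open branch: countermodel on a K-frame, so not valid in K.
T-tableau for the negation ¬◇((c → ¬a) ∨ (b ∨ a)):
1. ¬◇((c → ¬a) ∨ (b ∨ a)), 0
2. ¬((c → ¬a) ∨ (b ∨ a)), 0
3. ¬(c → ¬a), 0
4. ¬(b ∨ a), 0
5. c, 0
6. a, 0
7. ¬b, 0
8. ¬a, 0
Accessibility: 0R0
Branch closes: a and ¬a both at 0.
Every branch closes (one shown): valid in T, hence also in S4, S5 (every theorem of T is a theorem of S4 and S5).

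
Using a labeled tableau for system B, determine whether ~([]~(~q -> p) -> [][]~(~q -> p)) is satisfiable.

Satisfiable (open branch found)

1. ~([]~(~q -> p) -> [][]~(~q -> p)), 0
2. []~(~q -> p), 0
3. ~[][]~(~q -> p), 0
4. ~(~q -> p), 0
5. ~q, 0
6. ~p, 0
7. ~[]~(~q -> p), 1
8. ~(~q -> p), 1
9. ~q, 1
10. ~p, 1
11. ~q -> p, 2
12. p, 2
Accessibility: 0R0, 0R1, 1R0, 1R1, 1R2, 2R1, 2R2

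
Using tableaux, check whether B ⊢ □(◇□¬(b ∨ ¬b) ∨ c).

Tableau for the negation ¬□(◇□¬(b ∨ ¬b) ∨ c):
1. ¬□(◇□¬(b ∨ ¬b) ∨ c), w0
2. ¬(◇□¬(b ∨ ¬b) ∨ c), w1   [¬□-rule on 1: fresh world w1, w0Rw1]
3. ¬◇□¬(b ∨ ¬b), w1   [¬∨-rule on 2]
4. ¬c, w1   [¬∨-rule on 2]
5. ¬□¬(b ∨ ¬b), w0   [¬◇-rule on 3 via w1Rw0]
6. ¬□¬(b ∨ ¬b), w1   [¬◇-rule on 3 via w1Rw1]
7. b ∨ ¬b, w2   [¬□-rule on 5: fresh world w2, w0Rw2]
8. ¬b, w2   [∨-rule on 7 (branches; this branch)]
9. b ∨ ¬b, w3   [¬□-rule on 6: fresh world w3, w1Rw3]
10. ¬□¬(b ∨ ¬b), w3   [¬◇-rule on 3 via w1Rw3]
11. ¬b, w3   [∨-rule on 9 (branches; this branch)]
12. b ∨ ¬b, w4   [¬□-rule on 10: fresh world w4, w3Rw4]
13. ¬b, w4   [∨-rule on 12 (branches; this branch)]
Accessibility: w0Rw0, w0Rw1, w0Rw2, w1Rw0, w1Rw1, w1Rw3, w2Rw0, w2Rw2, w3Rw1, w3Rw3, w3Rw4, w4Rw3, w4Rw4
The negation has an open branch (countermodel exists).

Invalid (countermodel exists)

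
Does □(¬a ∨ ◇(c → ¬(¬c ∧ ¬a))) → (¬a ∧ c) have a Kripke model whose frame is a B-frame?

1. □(¬a ∨ ◇(c → ¬(¬c ∧ ¬a))) → (¬a ∧ c), w0
2. ¬a ∧ c, w0   [→-rule on 1 (branches; this branch)]
3. ¬a, w0   [∧-rule on 2]
4. c, w0   [∧-rule on 2]
Accessibility: w0Rw0

Satisfiable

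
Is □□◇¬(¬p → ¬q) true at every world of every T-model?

Tableau for the negation ¬□□◇¬(¬p → ¬q):
1. ¬□□◇¬(¬p → ¬q), w0
2. ¬□◇¬(¬p → ¬q), w1
3. ¬◇¬(¬p → ¬q), w2
4. ¬p → ¬q, w2
5. ¬q, w2
Accessibility: w0Rw0, w0Rw1, w1Rw1, w1Rw2, w2Rw2
The negation has an open branch (countermodel exists).

Invalid (countermodel exists)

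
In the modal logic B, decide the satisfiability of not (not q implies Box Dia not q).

1. not (not q implies Box Dia not q), 0
2. not q, 0
3. not Box Dia not q, 0
4. not Dia not q, 1
5. q, 0
Accessibility: 0R0, 0R1, 1R0, 1R1
Branch closes: q and not q both at 0.
All branches of the tableau close; one closing branch shown above.

No, unsatisfiable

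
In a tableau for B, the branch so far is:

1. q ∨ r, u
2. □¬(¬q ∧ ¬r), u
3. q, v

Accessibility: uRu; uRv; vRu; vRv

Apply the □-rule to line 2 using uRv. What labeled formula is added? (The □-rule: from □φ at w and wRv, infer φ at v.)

¬(¬q ∧ ¬r), v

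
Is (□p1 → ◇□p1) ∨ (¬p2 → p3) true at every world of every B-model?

Valid

Tableau for the negation ¬((□p1 → ◇□p1) ∨ (¬p2 → p3)):
1. ¬((□p1 → ◇□p1) ∨ (¬p2 → p3)), 0
2. ¬(□p1 → ◇□p1), 0   [¬∨-rule on 1]
3. ¬(¬p2 → p3), 0   [¬∨-rule on 1]
4. □p1, 0   [¬→-rule on 2]
5. ¬◇□p1, 0   [¬→-rule on 2]
6. ¬p2, 0   [¬→-rule on 3]
7. ¬p3, 0   [¬→-rule on 3]
8. p1, 0   [□-rule on 4 via 0R0]
9. ¬□p1, 0   [¬◇-rule on 5 via 0R0]
10. ¬p1, 1   [¬□-rule on 9: fresh world 1, 0R1]
11. p1, 1   [□-rule on 4 via 0R1]
Accessibility: 0R0, 0R1, 1R0, 1R1
Branch closes: p1 and ¬p1 both at 1.
Every branch of the negation's tableau closes; the branch above is one of them.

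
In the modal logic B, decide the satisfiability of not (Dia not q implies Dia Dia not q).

1. not (Dia not q implies Dia Dia not q), u
2. Dia not q, u
3. not Dia Dia not q, u
4. not Dia not q, u
5. q, u
6. not q, v
7. not Dia not q, v
8. q, v
Accessibility: uRu, uRv, vRu, vRv
Branch closes: q and not q both at v.
(One branch shown.) All branches close.

Unsatisfiable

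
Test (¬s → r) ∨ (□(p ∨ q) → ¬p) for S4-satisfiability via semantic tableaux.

Yes, satisfiable

1. (¬s → r) ∨ (□(p ∨ q) → ¬p), 0
2. □(p ∨ q) → ¬p, 0
3. ¬p, 0
Accessibility: 0R0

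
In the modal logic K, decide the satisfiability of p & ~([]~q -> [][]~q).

1. p & ~([]~q -> [][]~q), w0
2. p, w0
3. ~([]~q -> [][]~q), w0
4. []~q, w0
5. ~[][]~q, w0
6. ~[]~q, w1
7. ~q, w1
8. q, w2
Accessibility: w0Rw1, w1Rw2

Yes, satisfiable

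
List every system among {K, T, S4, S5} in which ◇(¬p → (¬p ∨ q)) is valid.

T, S4, S5

K-tableau for the negation ¬◇(¬p → (¬p ∨ q)):
1. ¬◇(¬p → (¬p ∨ q)), 0
Complete open branch: countermodel on a K-frame, so not valid in K.
T-tableau for the negation ¬◇(¬p → (¬p ∨ q)):
1. ¬◇(¬p → (¬p ∨ q)), 0
2. ¬(¬p → (¬p ∨ q)), 0
3. ¬p, 0
4. ¬(¬p ∨ q), 0
5. p, 0
6. ¬q, 0
Accessibility: 0R0
Branch closes: p and ¬p both at 0.
Every branch closes (one shown): valid in T, hence also in S4, S5 (every theorem of T is a theorem of S4 and S5).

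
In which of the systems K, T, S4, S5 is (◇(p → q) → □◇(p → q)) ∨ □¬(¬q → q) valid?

S5-tableau for the negation ¬((◇(p → q) → □◇(p → q)) ∨ □¬(¬q → q)):
1. ¬((◇(p → q) → □◇(p → q)) ∨ □¬(¬q → q)), w0
2. ¬(◇(p → q) → □◇(p → q)), w0
3. ¬□¬(¬q → q), w0
4. ◇(p → q), w0
5. ¬□◇(p → q), w0
6. ¬q → q, w1
7. q, w1
8. p → q, w2
9. q, w2
10. ¬◇(p → q), w3
11. ¬(p → q), w0
12. p, w0
13. ¬q, w0
14. ¬(p → q), w1
15. p, w1
16. ¬q, w1
Accessibility: w0Rw0, w0Rw1, w0Rw2, w0Rw3, w1Rw0, w1Rw1, w1Rw2, w1Rw3, w2Rw0, w2Rw1, w2Rw2, w2Rw3, w3Rw0, w3Rw1, w3Rw2, w3Rw3
Branch closes: q and ¬q both at w1.
Every branch closes (one shown): valid in S5.
S4-tableau for the negation ¬((◇(p → q) → □◇(p → q)) ∨ □¬(¬q → q)):
1. ¬((◇(p → q) → □◇(p → q)) ∨ □¬(¬q → q)), w0
2. ¬(◇(p → q) → □◇(p → q)), w0
3. ¬□¬(¬q → q), w0
4. ◇(p → q), w0
5. ¬□◇(p → q), w0
6. ¬q → q, w1
7. q, w1
8. p → q, w2
9. q, w2
10. ¬◇(p → q), w3
11. ¬(p → q), w3
12. p, w3
13. ¬q, w3
Accessibility: w0Rw0, w0Rw1, w0Rw2, w0Rw3, w1Rw1, w2Rw2, w3Rw3
Complete open branch: countermodel on an S4-frame, so not valid in S4, nor in K, T (the same frame is also a K-frame and a T-frame).

S5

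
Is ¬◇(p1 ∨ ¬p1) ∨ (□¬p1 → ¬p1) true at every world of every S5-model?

Yes, valid

Tableau for the negation ¬(¬◇(p1 ∨ ¬p1) ∨ (□¬p1 → ¬p1)):
1. ¬(¬◇(p1 ∨ ¬p1) ∨ (□¬p1 → ¬p1)), u
2. ◇(p1 ∨ ¬p1), u
3. ¬(□¬p1 → ¬p1), u
4. □¬p1, u
5. p1, u
6. ¬p1, u
Accessibility: uRu
Branch closes: p1 and ¬p1 both at u.
Every branch of the negation's tableau closes; the branch above is one of them.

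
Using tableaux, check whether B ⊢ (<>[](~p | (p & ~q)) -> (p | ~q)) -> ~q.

Tableau for the negation ~((<>[](~p | (p & ~q)) -> (p | ~q)) -> ~q):
1. ~((<>[](~p | (p & ~q)) -> (p | ~q)) -> ~q), u
2. <>[](~p | (p & ~q)) -> (p | ~q), u   [~->-rule on 1]
3. q, u   [~->-rule on 1]
4. p | ~q, u   [->-rule on 2 (branches; this branch)]
5. p, u   [|-rule on 4 (branches; this branch)]
Accessibility: uRu
The negation has an open branch (countermodel exists).

Invalid (countermodel exists)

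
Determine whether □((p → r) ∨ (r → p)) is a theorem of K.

Valid

Tableau for the negation ¬□((p → r) ∨ (r → p)):
1. ¬□((p → r) ∨ (r → p)), 0
2. ¬((p → r) ∨ (r → p)), 1
3. ¬(p → r), 1
4. ¬(r → p), 1
5. p, 1
6. ¬r, 1
7. r, 1
8. ¬p, 1
Accessibility: 0R1
Branch closes: r and ¬r both at 1.
All branches of the negation close; one closing branch shown above.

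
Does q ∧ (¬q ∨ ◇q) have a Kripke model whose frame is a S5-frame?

Yes, satisfiable

1. q ∧ (¬q ∨ ◇q), w0
2. q, w0
3. ¬q ∨ ◇q, w0
4. ◇q, w0
5. q, w1
Accessibility: w0Rw0, w0Rw1, w1Rw0, w1Rw1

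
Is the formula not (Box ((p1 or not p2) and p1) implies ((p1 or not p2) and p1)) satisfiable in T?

1. not (Box ((p1 or not p2) and p1) implies ((p1 or not p2) and p1)), w0
2. Box ((p1 or not p2) and p1), w0   [neg-implies-rule on 1]
3. not ((p1 or not p2) and p1), w0   [neg-implies-rule on 1]
4. (p1 or not p2) and p1, w0   [Box-rule on 2 via w0Rw0]
5. p1 or not p2, w0   [and-rule on 4]
6. p1, w0   [and-rule on 4]
7. not (p1 or not p2), w0   [neg-and-rule on 3 (branches; this branch)]
8. not p1, w0   [neg-or-rule on 7]
9. p2, w0   [neg-or-rule on 7]
Accessibility: w0Rw0
Branch closes: p1 and not p1 both at w0.
Every branch closes; the branch above is one of them.

Unsatisfiable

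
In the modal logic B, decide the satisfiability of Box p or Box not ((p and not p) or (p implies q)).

Yes, satisfiable

1. Box p or Box not ((p and not p) or (p implies q)), w0
2. Box not ((p and not p) or (p implies q)), w0
3. not ((p and not p) or (p implies q)), w0
4. not (p and not p), w0
5. not (p implies q), w0
6. p, w0
7. not q, w0
Accessibility: w0Rw0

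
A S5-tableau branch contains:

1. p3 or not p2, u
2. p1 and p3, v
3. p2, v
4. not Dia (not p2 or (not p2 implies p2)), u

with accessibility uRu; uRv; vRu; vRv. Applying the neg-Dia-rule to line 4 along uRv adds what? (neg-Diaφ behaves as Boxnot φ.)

not (not p2 or (not p2 implies p2)), v

neg-Diaφ behaves as Boxnot φ: propagate the negated body to each accessible world.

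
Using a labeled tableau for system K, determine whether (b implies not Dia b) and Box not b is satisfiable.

Yes, satisfiable

1. (b implies not Dia b) and Box not b, 0
2. b implies not Dia b, 0   [and-rule on 1]
3. Box not b, 0   [and-rule on 1]
4. not Dia b, 0   [implies-rule on 2 (branches; this branch)]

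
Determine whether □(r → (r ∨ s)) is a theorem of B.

Tableau for the negation ¬□(r → (r ∨ s)):
1. ¬□(r → (r ∨ s)), w0
2. ¬(r → (r ∨ s)), w1   [¬□-rule on 1: fresh world w1, w0Rw1]
3. r, w1   [¬→-rule on 2]
4. ¬(r ∨ s), w1   [¬→-rule on 2]
5. ¬r, w1   [¬∨-rule on 4]
6. ¬s, w1   [¬∨-rule on 4]
Accessibility: w0Rw0, w0Rw1, w1Rw0, w1Rw1
Branch closes: r and ¬r both at w1.
All branches of the negation close; one closing branch shown above.

Valid in B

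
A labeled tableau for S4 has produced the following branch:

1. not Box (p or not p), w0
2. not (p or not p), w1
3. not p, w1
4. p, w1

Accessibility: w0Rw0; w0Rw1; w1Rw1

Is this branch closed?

Both p and not p appear at w1.

Yes, closed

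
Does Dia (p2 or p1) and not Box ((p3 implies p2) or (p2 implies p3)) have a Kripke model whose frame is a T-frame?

Unsatisfiable (every branch closes)

1. Dia (p2 or p1) and not Box ((p3 implies p2) or (p2 implies p3)), u
2. Dia (p2 or p1), u
3. not Box ((p3 implies p2) or (p2 implies p3)), u
4. p2 or p1, v
5. p1, v
6. not ((p3 implies p2) or (p2 implies p3)), w
7. not (p3 implies p2), w
8. not (p2 implies p3), w
9. p3, w
10. not p2, w
11. p2, w
12. not p3, w
Accessibility: uRu, uRv, uRw, vRv, wRw
Branch closes: p2 and not p2 both at w.
Every branch closes; the branch above is one of them.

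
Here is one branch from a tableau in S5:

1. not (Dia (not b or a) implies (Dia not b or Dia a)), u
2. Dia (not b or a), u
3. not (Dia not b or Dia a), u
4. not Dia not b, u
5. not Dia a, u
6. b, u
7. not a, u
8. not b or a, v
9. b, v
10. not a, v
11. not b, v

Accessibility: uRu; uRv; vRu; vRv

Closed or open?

Both b and not b appear at v.

Yes, closed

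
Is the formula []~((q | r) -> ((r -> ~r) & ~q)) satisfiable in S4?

1. []~((q | r) -> ((r -> ~r) & ~q)), w0
2. ~((q | r) -> ((r -> ~r) & ~q)), w0
3. q | r, w0
4. ~((r -> ~r) & ~q), w0
5. r, w0
6. q, w0
Accessibility: w0Rw0

Satisfiable (open branch found)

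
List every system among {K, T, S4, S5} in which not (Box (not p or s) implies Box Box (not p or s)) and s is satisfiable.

S4-tableau for the formula:
1. not (Box (not p or s) implies Box Box (not p or s)) and s, u
2. not (Box (not p or s) implies Box Box (not p or s)), u
3. s, u
4. Box (not p or s), u
5. not Box Box (not p or s), u
6. not p or s, u
7. not Box (not p or s), v
8. not p or s, v
9. s, v
10. not (not p or s), w
11. p, w
12. not s, w
13. not p or s, w
14. s, w
Accessibility: uRu, uRv, uRw, vRv, vRw, wRw
Branch closes: s and not s both at w.
Every branch closes (one shown): unsatisfiable in S4, hence also in S5 (every S5-frame is an S4-frame).
T-tableau for the formula:
1. not (Box (not p or s) implies Box Box (not p or s)) and s, u
2. not (Box (not p or s) implies Box Box (not p or s)), u
3. s, u
4. Box (not p or s), u
5. not Box Box (not p or s), u
6. not p or s, u
7. not Box (not p or s), v
8. not p or s, v
9. s, v
10. not (not p or s), w
11. p, w
12. not s, w
Accessibility: uRu, uRv, vRv, vRw, wRw
Complete open branch: satisfiable in T, hence also in K (this T-model is also a K-model).

K, T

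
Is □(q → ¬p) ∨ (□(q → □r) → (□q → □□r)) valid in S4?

Valid

Tableau for the negation ¬(□(q → ¬p) ∨ (□(q → □r) → (□q → □□r))):
1. ¬(□(q → ¬p) ∨ (□(q → □r) → (□q → □□r))), w0
2. ¬□(q → ¬p), w0
3. ¬(□(q → □r) → (□q → □□r)), w0
4. □(q → □r), w0
5. ¬(□q → □□r), w0
6. □q, w0
7. ¬□□r, w0
8. q → □r, w0
9. q, w0
10. □r, w0
11. r, w0
12. ¬(q → ¬p), w1
13. q, w1
14. p, w1
15. q → □r, w1
16. r, w1
17. □r, w1
18. ¬□r, w2
19. q → □r, w2
20. q, w2
21. r, w2
22. □r, w2
23. ¬r, w3
24. q → □r, w3
25. q, w3
26. r, w3
Accessibility: w0Rw0, w0Rw1, w0Rw2, w0Rw3, w1Rw1, w2Rw2, w2Rw3, w3Rw3
Branch closes: r and ¬r both at w3.
Every branch of the negation's tableau closes; the branch above is one of them.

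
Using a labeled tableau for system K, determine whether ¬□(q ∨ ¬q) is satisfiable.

1. ¬□(q ∨ ¬q), w0
2. ¬(q ∨ ¬q), w1   [¬□-rule on 1: fresh world w1, w0Rw1]
3. ¬q, w1   [¬∨-rule on 2]
4. q, w1   [¬∨-rule on 2]
Accessibility: w0Rw1
Branch closes: q and ¬q both at w1.
All branches of the tableau close; one closing branch shown above.

Unsatisfiable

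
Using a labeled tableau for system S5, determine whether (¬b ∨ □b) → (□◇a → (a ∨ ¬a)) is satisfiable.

1. (¬b ∨ □b) → (□◇a → (a ∨ ¬a)), 0
2. □◇a → (a ∨ ¬a), 0
3. a ∨ ¬a, 0
4. ¬a, 0
Accessibility: 0R0

Satisfiable (open branch found)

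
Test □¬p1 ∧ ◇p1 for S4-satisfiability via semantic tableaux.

1. □¬p1 ∧ ◇p1, u
2. □¬p1, u   [∧-rule on 1]
3. ◇p1, u   [∧-rule on 1]
4. ¬p1, u   [□-rule on 2 via uRu]
5. p1, v   [◇-rule on 3: fresh world v, uRv]
6. ¬p1, v   [□-rule on 2 via uRv]
Accessibility: uRu, uRv, vRv
Branch closes: p1 and ¬p1 both at v.
(One branch shown.) All branches close.

No, unsatisfiable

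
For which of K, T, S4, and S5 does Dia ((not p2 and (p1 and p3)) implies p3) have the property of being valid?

K-tableau for the negation not Dia ((not p2 and (p1 and p3)) implies p3):
1. not Dia ((not p2 and (p1 and p3)) implies p3), u
Complete open branch: countermodel on a K-frame, so not valid in K.
T-tableau for the negation not Dia ((not p2 and (p1 and p3)) implies p3):
1. not Dia ((not p2 and (p1 and p3)) implies p3), u
2. not ((not p2 and (p1 and p3)) implies p3), u
3. not p2 and (p1 and p3), u
4. not p3, u
5. not p2, u
6. p1 and p3, u
7. p1, u
8. p3, u
Accessibility: uRu
Branch closes: p3 and not p3 both at u.
Every branch closes (one shown): valid in T, hence also in S4, S5 (every theorem of T is a theorem of S4 and S5).

T, S4, S5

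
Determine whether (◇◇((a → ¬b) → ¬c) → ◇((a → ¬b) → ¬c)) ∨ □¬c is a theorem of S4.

Tableau for the negation ¬((◇◇((a → ¬b) → ¬c) → ◇((a → ¬b) → ¬c)) ∨ □¬c):
1. ¬((◇◇((a → ¬b) → ¬c) → ◇((a → ¬b) → ¬c)) ∨ □¬c), w0
2. ¬(◇◇((a → ¬b) → ¬c) → ◇((a → ¬b) → ¬c)), w0
3. ¬□¬c, w0
4. ◇◇((a → ¬b) → ¬c), w0
5. ¬◇((a → ¬b) → ¬c), w0
6. ¬((a → ¬b) → ¬c), w0
7. a → ¬b, w0
8. c, w0
9. ¬b, w0
10. c, w1
11. ¬((a → ¬b) → ¬c), w1
12. a → ¬b, w1
13. ¬b, w1
14. ◇((a → ¬b) → ¬c), w2
15. ¬((a → ¬b) → ¬c), w2
16. a → ¬b, w2
17. c, w2
18. ¬b, w2
19. (a → ¬b) → ¬c, w3
20. ¬((a → ¬b) → ¬c), w3
21. a → ¬b, w3
22. c, w3
23. ¬(a → ¬b), w3
24. a, w3
25. b, w3
26. ¬b, w3
Accessibility: w0Rw0, w0Rw1, w0Rw2, w0Rw3, w1Rw1, w2Rw2, w2Rw3, w3Rw3
Branch closes: b and ¬b both at w3.
All branches of the negation close; one closing branch shown above.

Valid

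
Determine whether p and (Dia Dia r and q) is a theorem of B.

Tableau for the negation not (p and (Dia Dia r and q)):
1. not (p and (Dia Dia r and q)), w0
2. not (Dia Dia r and q), w0   [neg-and-rule on 1 (branches; this branch)]
3. not q, w0   [neg-and-rule on 2 (branches; this branch)]
Accessibility: w0Rw0
The negation has an open branch (countermodel exists).

Invalid (countermodel exists)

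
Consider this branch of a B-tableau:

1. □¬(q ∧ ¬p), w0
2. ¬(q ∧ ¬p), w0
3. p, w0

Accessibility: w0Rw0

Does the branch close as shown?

No atom appears with both signs at the same world.

No, open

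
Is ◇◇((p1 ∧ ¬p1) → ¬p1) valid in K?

Tableau for the negation ¬◇◇((p1 ∧ ¬p1) → ¬p1):
1. ¬◇◇((p1 ∧ ¬p1) → ¬p1), u
The negation has an open branch (countermodel exists).

Not valid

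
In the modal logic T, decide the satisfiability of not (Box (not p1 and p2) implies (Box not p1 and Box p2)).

No, unsatisfiable

1. not (Box (not p1 and p2) implies (Box not p1 and Box p2)), u
2. Box (not p1 and p2), u
3. not (Box not p1 and Box p2), u
4. not p1 and p2, u
5. not p1, u
6. p2, u
7. not Box p2, u
8. not p2, v
9. not p1 and p2, v
10. not p1, v
11. p2, v
Accessibility: uRu, uRv, vRv
Branch closes: p2 and not p2 both at v.
(One branch shown.) All branches close.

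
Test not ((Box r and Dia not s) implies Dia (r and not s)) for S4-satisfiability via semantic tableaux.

Unsatisfiable

1. not ((Box r and Dia not s) implies Dia (r and not s)), 0
2. Box r and Dia not s, 0
3. not Dia (r and not s), 0
4. Box r, 0
5. Dia not s, 0
6. not (r and not s), 0
7. r, 0
8. s, 0
9. not s, 1
10. not (r and not s), 1
11. r, 1
12. s, 1
Accessibility: 0R0, 0R1, 1R1
Branch closes: s and not s both at 1.
Every branch closes; the branch above is one of them.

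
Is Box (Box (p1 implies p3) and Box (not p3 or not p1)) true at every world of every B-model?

Tableau for the negation not Box (Box (p1 implies p3) and Box (not p3 or not p1)):
1. not Box (Box (p1 implies p3) and Box (not p3 or not p1)), u
2. not (Box (p1 implies p3) and Box (not p3 or not p1)), v
3. not Box (not p3 or not p1), v
4. not (not p3 or not p1), w
5. p3, w
6. p1, w
Accessibility: uRu, uRv, vRu, vRv, vRw, wRv, wRw
The negation has an open branch (countermodel exists).

Not valid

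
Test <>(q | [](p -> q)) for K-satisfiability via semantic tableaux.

Satisfiable (open branch found)

1. <>(q | [](p -> q)), u
2. q | [](p -> q), v
3. [](p -> q), v
Accessibility: uRv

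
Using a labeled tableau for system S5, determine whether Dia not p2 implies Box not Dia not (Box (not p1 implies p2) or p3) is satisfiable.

1. Dia not p2 implies Box not Dia not (Box (not p1 implies p2) or p3), 0
2. Box not Dia not (Box (not p1 implies p2) or p3), 0   [implies-rule on 1 (branches; this branch)]
3. not Dia not (Box (not p1 implies p2) or p3), 0   [Box-rule on 2 via 0R0]
4. Box (not p1 implies p2) or p3, 0   [neg-Dia-rule on 3 via 0R0]
5. p3, 0   [or-rule on 4 (branches; this branch)]
Accessibility: 0R0

Yes, satisfiable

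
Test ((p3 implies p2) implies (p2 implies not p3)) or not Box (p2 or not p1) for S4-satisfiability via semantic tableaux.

1. ((p3 implies p2) implies (p2 implies not p3)) or not Box (p2 or not p1), 0
2. not Box (p2 or not p1), 0
3. not (p2 or not p1), 1
4. not p2, 1
5. p1, 1
Accessibility: 0R0, 0R1, 1R1

Satisfiable (open branch found)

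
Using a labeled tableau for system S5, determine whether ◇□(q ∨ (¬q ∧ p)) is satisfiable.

Yes, satisfiable

1. ◇□(q ∨ (¬q ∧ p)), u
2. □(q ∨ (¬q ∧ p)), v
3. q ∨ (¬q ∧ p), u
4. q ∨ (¬q ∧ p), v
5. ¬q ∧ p, u
6. ¬q, u
7. p, u
8. ¬q ∧ p, v
9. ¬q, v
10. p, v
Accessibility: uRu, uRv, vRu, vRv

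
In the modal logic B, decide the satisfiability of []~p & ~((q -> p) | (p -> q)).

Unsatisfiable (every branch closes)

1. []~p & ~((q -> p) | (p -> q)), u
2. []~p, u
3. ~((q -> p) | (p -> q)), u
4. ~(q -> p), u
5. ~(p -> q), u
6. q, u
7. ~p, u
8. p, u
9. ~q, u
Accessibility: uRu
Branch closes: p and ~p both at u.
All branches of the tableau close; one closing branch shown above.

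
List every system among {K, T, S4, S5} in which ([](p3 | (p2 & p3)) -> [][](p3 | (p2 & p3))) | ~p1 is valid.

S4, S5

T-tableau for the negation ~(([](p3 | (p2 & p3)) -> [][](p3 | (p2 & p3))) | ~p1):
1. ~(([](p3 | (p2 & p3)) -> [][](p3 | (p2 & p3))) | ~p1), w0
2. ~([](p3 | (p2 & p3)) -> [][](p3 | (p2 & p3))), w0   [~|-rule on 1]
3. p1, w0   [~|-rule on 1]
4. [](p3 | (p2 & p3)), w0   [~->-rule on 2]
5. ~[][](p3 | (p2 & p3)), w0   [~->-rule on 2]
6. p3 | (p2 & p3), w0   [[]-rule on 4 via w0Rw0]
7. p2 & p3, w0   [|-rule on 6 (branches; this branch)]
8. p2, w0   [&-rule on 7]
9. p3, w0   [&-rule on 7]
10. ~[](p3 | (p2 & p3)), w1   [~[]-rule on 5: fresh world w1, w0Rw1]
11. p3 | (p2 & p3), w1   [[]-rule on 4 via w0Rw1]
12. p2 & p3, w1   [|-rule on 11 (branches; this branch)]
13. p2, w1   [&-rule on 12]
14. p3, w1   [&-rule on 12]
15. ~(p3 | (p2 & p3)), w2   [~[]-rule on 10: fresh world w2, w1Rw2]
16. ~p3, w2   [~|-rule on 15]
17. ~(p2 & p3), w2   [~|-rule on 15]
Accessibility: w0Rw0, w0Rw1, w1Rw1, w1Rw2, w2Rw2
Complete open branch: countermodel on a T-frame, so not valid in T, nor in K (the same frame is also a K-frame).
S4-tableau for the negation ~(([](p3 | (p2 & p3)) -> [][](p3 | (p2 & p3))) | ~p1):
1. ~(([](p3 | (p2 & p3)) -> [][](p3 | (p2 & p3))) | ~p1), w0
2. ~([](p3 | (p2 & p3)) -> [][](p3 | (p2 & p3))), w0   [~|-rule on 1]
3. p1, w0   [~|-rule on 1]
4. [](p3 | (p2 & p3)), w0   [~->-rule on 2]
5. ~[][](p3 | (p2 & p3)), w0   [~->-rule on 2]
6. p3 | (p2 & p3), w0   [[]-rule on 4 via w0Rw0]
7. p2 & p3, w0   [|-rule on 6 (branches; this branch)]
8. p2, w0   [&-rule on 7]
9. p3, w0   [&-rule on 7]
10. ~[](p3 | (p2 & p3)), w1   [~[]-rule on 5: fresh world w1, w0Rw1]
11. p3 | (p2 & p3), w1   [[]-rule on 4 via w0Rw1]
12. p2 & p3, w1   [|-rule on 11 (branches; this branch)]
13. p2, w1   [&-rule on 12]
14. p3, w1   [&-rule on 12]
15. ~(p3 | (p2 & p3)), w2   [~[]-rule on 10: fresh world w2, w1Rw2]
16. ~p3, w2   [~|-rule on 15]
17. ~(p2 & p3), w2   [~|-rule on 15]
18. p3 | (p2 & p3), w2   [[]-rule on 4 via w0Rw2]
19. p2 & p3, w2   [|-rule on 18 (branches; this branch)]
20. p2, w2   [&-rule on 19]
21. p3, w2   [&-rule on 19]
Accessibility: w0Rw0, w0Rw1, w0Rw2, w1Rw1, w1Rw2, w2Rw2
Branch closes: p3 and ~p3 both at w2.
Every branch closes (one shown): valid in S4, hence also in S5 (every theorem of S4 is a theorem of S5).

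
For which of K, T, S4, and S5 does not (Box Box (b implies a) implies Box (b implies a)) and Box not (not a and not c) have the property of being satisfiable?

T-tableau for the formula:
1. not (Box Box (b implies a) implies Box (b implies a)) and Box not (not a and not c), 0
2. not (Box Box (b implies a) implies Box (b implies a)), 0   [and-rule on 1]
3. Box not (not a and not c), 0   [and-rule on 1]
4. Box Box (b implies a), 0   [neg-implies-rule on 2]
5. not Box (b implies a), 0   [neg-implies-rule on 2]
6. not (not a and not c), 0   [Box-rule on 3 via 0R0]
7. Box (b implies a), 0   [Box-rule on 4 via 0R0]
8. b implies a, 0   [Box-rule on 7 via 0R0]
9. c, 0   [neg-and-rule on 6 (branches; this branch)]
10. a, 0   [implies-rule on 8 (branches; this branch)]
11. not (b implies a), 1   [neg-Box-rule on 5: fresh world 1, 0R1]
12. b, 1   [neg-implies-rule on 11]
13. not a, 1   [neg-implies-rule on 11]
14. not (not a and not c), 1   [Box-rule on 3 via 0R1]
15. Box (b implies a), 1   [Box-rule on 4 via 0R1]
16. b implies a, 1   [Box-rule on 7 via 0R1]
17. c, 1   [neg-and-rule on 14 (branches; this branch)]
18. a, 1   [implies-rule on 16 (branches; this branch)]
Accessibility: 0R0, 0R1, 1R1
Branch closes: a and not a both at 1.
Every branch closes (one shown): unsatisfiable in T, hence also in S4, S5 (every S4/S5-frame is a T-frame).
K-tableau for the formula:
1. not (Box Box (b implies a) implies Box (b implies a)) and Box not (not a and not c), 0
2. not (Box Box (b implies a) implies Box (b implies a)), 0   [and-rule on 1]
3. Box not (not a and not c), 0   [and-rule on 1]
4. Box Box (b implies a), 0   [neg-implies-rule on 2]
5. not Box (b implies a), 0   [neg-implies-rule on 2]
6. not (b implies a), 1   [neg-Box-rule on 5: fresh world 1, 0R1]
7. b, 1   [neg-implies-rule on 6]
8. not a, 1   [neg-implies-rule on 6]
9. not (not a and not c), 1   [Box-rule on 3 via 0R1]
10. Box (b implies a), 1   [Box-rule on 4 via 0R1]
11. c, 1   [neg-and-rule on 9 (branches; this branch)]
Accessibility: 0R1
Complete open branch: satisfiable in K.

K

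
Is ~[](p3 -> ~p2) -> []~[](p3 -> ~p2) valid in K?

Tableau for the negation ~(~[](p3 -> ~p2) -> []~[](p3 -> ~p2)):
1. ~(~[](p3 -> ~p2) -> []~[](p3 -> ~p2)), 0
2. ~[](p3 -> ~p2), 0
3. ~[]~[](p3 -> ~p2), 0
4. ~(p3 -> ~p2), 1
5. p3, 1
6. p2, 1
7. [](p3 -> ~p2), 2
Accessibility: 0R1, 0R2
The negation has an open branch (countermodel exists).

No, not valid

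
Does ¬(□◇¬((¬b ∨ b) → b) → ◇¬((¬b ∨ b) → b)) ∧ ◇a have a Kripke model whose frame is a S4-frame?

1. ¬(□◇¬((¬b ∨ b) → b) → ◇¬((¬b ∨ b) → b)) ∧ ◇a, 0
2. ¬(□◇¬((¬b ∨ b) → b) → ◇¬((¬b ∨ b) → b)), 0
3. ◇a, 0
4. □◇¬((¬b ∨ b) → b), 0
5. ¬◇¬((¬b ∨ b) → b), 0
6. ◇¬((¬b ∨ b) → b), 0
7. (¬b ∨ b) → b, 0
8. b, 0
9. a, 1
10. ◇¬((¬b ∨ b) → b), 1
11. (¬b ∨ b) → b, 1
12. b, 1
13. ¬((¬b ∨ b) → b), 2
14. ¬b ∨ b, 2
15. ¬b, 2
16. ◇¬((¬b ∨ b) → b), 2
17. (¬b ∨ b) → b, 2
18. ¬(¬b ∨ b), 2
19. b, 2
Accessibility: 0R0, 0R1, 0R2, 1R1, 2R2
Branch closes: b and ¬b both at 2.
All branches of the tableau close; one closing branch shown above.

Unsatisfiable (every branch closes)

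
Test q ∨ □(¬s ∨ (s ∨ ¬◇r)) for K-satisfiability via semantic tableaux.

1. q ∨ □(¬s ∨ (s ∨ ¬◇r)), 0
2. □(¬s ∨ (s ∨ ¬◇r)), 0

Yes, satisfiable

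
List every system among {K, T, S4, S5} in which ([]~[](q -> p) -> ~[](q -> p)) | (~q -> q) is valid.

T, S4, S5

K-tableau for the negation ~(([]~[](q -> p) -> ~[](q -> p)) | (~q -> q)):
1. ~(([]~[](q -> p) -> ~[](q -> p)) | (~q -> q)), 0
2. ~([]~[](q -> p) -> ~[](q -> p)), 0
3. ~(~q -> q), 0
4. []~[](q -> p), 0
5. [](q -> p), 0
6. ~q, 0
Complete open branch: countermodel on a K-frame, so not valid in K.
T-tableau for the negation ~(([]~[](q -> p) -> ~[](q -> p)) | (~q -> q)):
1. ~(([]~[](q -> p) -> ~[](q -> p)) | (~q -> q)), 0
2. ~([]~[](q -> p) -> ~[](q -> p)), 0
3. ~(~q -> q), 0
4. []~[](q -> p), 0
5. [](q -> p), 0
6. ~q, 0
7. ~[](q -> p), 0
8. q -> p, 0
9. p, 0
10. ~(q -> p), 1
11. q, 1
12. ~p, 1
13. ~[](q -> p), 1
14. q -> p, 1
15. p, 1
Accessibility: 0R0, 0R1, 1R1
Branch closes: p and ~p both at 1.
Every branch closes (one shown): valid in T, hence also in S4, S5 (every theorem of T is a theorem of S4 and S5).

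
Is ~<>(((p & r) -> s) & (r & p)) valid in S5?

Tableau for the negation <>(((p & r) -> s) & (r & p)):
1. <>(((p & r) -> s) & (r & p)), 0
2. ((p & r) -> s) & (r & p), 1
3. (p & r) -> s, 1
4. r & p, 1
5. r, 1
6. p, 1
7. s, 1
Accessibility: 0R0, 0R1, 1R0, 1R1
The negation has an open branch (countermodel exists).

Invalid (countermodel exists)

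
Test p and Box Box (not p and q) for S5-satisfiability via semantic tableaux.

1. p and Box Box (not p and q), u
2. p, u
3. Box Box (not p and q), u
4. Box (not p and q), u
5. not p and q, u
6. not p, u
7. q, u
Accessibility: uRu
Branch closes: p and not p both at u.
All branches of the tableau close; one closing branch shown above.

No, unsatisfiable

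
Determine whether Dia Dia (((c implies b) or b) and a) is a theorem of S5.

Invalid (countermodel exists)

Tableau for the negation not Dia Dia (((c implies b) or b) and a):
1. not Dia Dia (((c implies b) or b) and a), u
2. not Dia (((c implies b) or b) and a), u
3. not (((c implies b) or b) and a), u
4. not a, u
Accessibility: uRu
The negation has an open branch (countermodel exists).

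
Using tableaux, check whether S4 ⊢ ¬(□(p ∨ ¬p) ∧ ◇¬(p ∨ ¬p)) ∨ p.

Tableau for the negation ¬(¬(□(p ∨ ¬p) ∧ ◇¬(p ∨ ¬p)) ∨ p):
1. ¬(¬(□(p ∨ ¬p) ∧ ◇¬(p ∨ ¬p)) ∨ p), u
2. □(p ∨ ¬p) ∧ ◇¬(p ∨ ¬p), u
3. ¬p, u
4. □(p ∨ ¬p), u
5. ◇¬(p ∨ ¬p), u
6. p ∨ ¬p, u
7. ¬(p ∨ ¬p), v
8. ¬p, v
9. p, v
Accessibility: uRu, uRv, vRv
Branch closes: p and ¬p both at v.
All branches of the negation close; one closing branch shown above.

Yes, valid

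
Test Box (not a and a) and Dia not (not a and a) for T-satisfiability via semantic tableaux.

Unsatisfiable

1. Box (not a and a) and Dia not (not a and a), w0
2. Box (not a and a), w0
3. Dia not (not a and a), w0
4. not a and a, w0
5. not a, w0
6. a, w0
Accessibility: w0Rw0
Branch closes: a and not a both at w0.
All branches of the tableau close; one closing branch shown above.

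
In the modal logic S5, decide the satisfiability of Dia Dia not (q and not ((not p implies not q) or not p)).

1. Dia Dia not (q and not ((not p implies not q) or not p)), 0
2. Dia not (q and not ((not p implies not q) or not p)), 1
3. not (q and not ((not p implies not q) or not p)), 2
4. (not p implies not q) or not p, 2
5. not p, 2
Accessibility: 0R0, 0R1, 0R2, 1R0, 1R1, 1R2, 2R0, 2R1, 2R2

Yes, satisfiable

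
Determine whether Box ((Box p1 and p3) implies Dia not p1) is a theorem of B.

Invalid (countermodel exists)

Tableau for the negation not Box ((Box p1 and p3) implies Dia not p1):
1. not Box ((Box p1 and p3) implies Dia not p1), u
2. not ((Box p1 and p3) implies Dia not p1), v
3. Box p1 and p3, v
4. not Dia not p1, v
5. Box p1, v
6. p3, v
7. p1, u
8. p1, v
Accessibility: uRu, uRv, vRu, vRv
The negation has an open branch (countermodel exists).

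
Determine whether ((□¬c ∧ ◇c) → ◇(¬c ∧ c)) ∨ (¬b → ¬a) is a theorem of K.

Tableau for the negation ¬(((□¬c ∧ ◇c) → ◇(¬c ∧ c)) ∨ (¬b → ¬a)):
1. ¬(((□¬c ∧ ◇c) → ◇(¬c ∧ c)) ∨ (¬b → ¬a)), w0
2. ¬((□¬c ∧ ◇c) → ◇(¬c ∧ c)), w0
3. ¬(¬b → ¬a), w0
4. □¬c ∧ ◇c, w0
5. ¬◇(¬c ∧ c), w0
6. ¬b, w0
7. a, w0
8. □¬c, w0
9. ◇c, w0
10. c, w1
11. ¬(¬c ∧ c), w1
12. ¬c, w1
Accessibility: w0Rw1
Branch closes: c and ¬c both at w1.
All branches of the negation close; one closing branch shown above.

Valid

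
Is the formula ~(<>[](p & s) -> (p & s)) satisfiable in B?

Unsatisfiable (every branch closes)

1. ~(<>[](p & s) -> (p & s)), u
2. <>[](p & s), u   [~->-rule on 1]
3. ~(p & s), u   [~->-rule on 1]
4. ~s, u   [~&-rule on 3 (branches; this branch)]
5. [](p & s), v   [<>-rule on 2: fresh world v, uRv]
6. p & s, u   [[]-rule on 5 via vRu]
7. p, u   [&-rule on 6]
8. s, u   [&-rule on 6]
Accessibility: uRu, uRv, vRu, vRv
Branch closes: s and ~s both at u.
All branches of the tableau close; one closing branch shown above.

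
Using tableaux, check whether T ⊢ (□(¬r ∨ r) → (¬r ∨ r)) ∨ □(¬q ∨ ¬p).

Yes, valid

Tableau for the negation ¬((□(¬r ∨ r) → (¬r ∨ r)) ∨ □(¬q ∨ ¬p)):
1. ¬((□(¬r ∨ r) → (¬r ∨ r)) ∨ □(¬q ∨ ¬p)), u
2. ¬(□(¬r ∨ r) → (¬r ∨ r)), u
3. ¬□(¬q ∨ ¬p), u
4. □(¬r ∨ r), u
5. ¬(¬r ∨ r), u
6. r, u
7. ¬r, u
Accessibility: uRu
Branch closes: r and ¬r both at u.
Every branch of the negation's tableau closes; the branch above is one of them.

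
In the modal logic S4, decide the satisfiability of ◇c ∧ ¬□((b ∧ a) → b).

1. ◇c ∧ ¬□((b ∧ a) → b), u
2. ◇c, u
3. ¬□((b ∧ a) → b), u
4. c, v
5. ¬((b ∧ a) → b), w
6. b ∧ a, w
7. ¬b, w
8. b, w
9. a, w
Accessibility: uRu, uRv, uRw, vRv, wRw
Branch closes: b and ¬b both at w.
Every branch closes; the branch above is one of them.

Unsatisfiable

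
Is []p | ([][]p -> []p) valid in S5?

Tableau for the negation ~([]p | ([][]p -> []p)):
1. ~([]p | ([][]p -> []p)), 0
2. ~[]p, 0   [~|-rule on 1]
3. ~([][]p -> []p), 0   [~|-rule on 1]
4. [][]p, 0   [~->-rule on 3]
5. []p, 0   [[]-rule on 4 via 0R0]
6. p, 0   [[]-rule on 5 via 0R0]
7. ~p, 1   [~[]-rule on 2: fresh world 1, 0R1]
8. []p, 1   [[]-rule on 4 via 0R1]
9. p, 1   [[]-rule on 5 via 0R1]
Accessibility: 0R0, 0R1, 1R0, 1R1
Branch closes: p and ~p both at 1.
Every branch of the negation's tableau closes; the branch above is one of them.

Yes, valid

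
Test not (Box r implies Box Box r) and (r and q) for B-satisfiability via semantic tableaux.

Yes, satisfiable

1. not (Box r implies Box Box r) and (r and q), 0
2. not (Box r implies Box Box r), 0   [and-rule on 1]
3. r and q, 0   [and-rule on 1]
4. Box r, 0   [neg-implies-rule on 2]
5. not Box Box r, 0   [neg-implies-rule on 2]
6. r, 0   [and-rule on 3]
7. q, 0   [and-rule on 3]
8. not Box r, 1   [neg-Box-rule on 5: fresh world 1, 0R1]
9. r, 1   [Box-rule on 4 via 0R1]
10. not r, 2   [neg-Box-rule on 8: fresh world 2, 1R2]
Accessibility: 0R0, 0R1, 1R0, 1R1, 1R2, 2R1, 2R2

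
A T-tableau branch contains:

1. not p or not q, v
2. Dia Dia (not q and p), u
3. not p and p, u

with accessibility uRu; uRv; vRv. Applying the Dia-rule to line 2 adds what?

a fresh world w with uRw, and Dia (not q and p) at w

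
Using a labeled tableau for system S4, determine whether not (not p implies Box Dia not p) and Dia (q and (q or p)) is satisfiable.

1. not (not p implies Box Dia not p) and Dia (q and (q or p)), w0
2. not (not p implies Box Dia not p), w0   [and-rule on 1]
3. Dia (q and (q or p)), w0   [and-rule on 1]
4. not p, w0   [neg-implies-rule on 2]
5. not Box Dia not p, w0   [neg-implies-rule on 2]
6. q and (q or p), w1   [Dia-rule on 3: fresh world w1, w0Rw1]
7. q, w1   [and-rule on 6]
8. q or p, w1   [and-rule on 6]
9. p, w1   [or-rule on 8 (branches; this branch)]
10. not Dia not p, w2   [neg-Box-rule on 5: fresh world w2, w0Rw2]
11. p, w2   [neg-Dia-rule on 10 via w2Rw2]
Accessibility: w0Rw0, w0Rw1, w0Rw2, w1Rw1, w2Rw2

Satisfiable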